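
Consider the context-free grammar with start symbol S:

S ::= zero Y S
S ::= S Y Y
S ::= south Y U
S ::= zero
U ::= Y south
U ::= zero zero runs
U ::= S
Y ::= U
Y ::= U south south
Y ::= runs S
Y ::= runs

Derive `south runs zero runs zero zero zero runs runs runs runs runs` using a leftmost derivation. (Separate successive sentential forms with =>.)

S => S Y Y => S Y Y Y Y => south Y U Y Y Y Y => south runs S U Y Y Y Y => south runs zero Y S U Y Y Y Y => south runs zero runs S U Y Y Y Y => south runs zero runs zero U Y Y Y Y => south runs zero runs zero zero zero runs Y Y Y Y => south runs zero runs zero zero zero runs runs Y Y Y => south runs zero runs zero zero zero runs runs runs Y Y => south runs zero runs zero zero zero runs runs runs runs Y => south runs zero runs zero zero zero runs runs runs runs runs

S => S Y Y   [S ::= S Y Y]
S Y Y => S Y Y Y Y   [S ::= S Y Y]
S Y Y Y Y => south Y U Y Y Y Y   [S ::= south Y U]
south Y U Y Y Y Y => south runs S U Y Y Y Y   [Y ::= runs S]
south runs S U Y Y Y Y => south runs zero Y S U Y Y Y Y   [S ::= zero Y S]
south runs zero Y S U Y Y Y Y => south runs zero runs S U Y Y Y Y   [Y ::= runs]
south runs zero runs S U Y Y Y Y => south runs zero runs zero U Y Y Y Y   [S ::= zero]
south runs zero runs zero U Y Y Y Y => south runs zero runs zero zero zero runs Y Y Y Y   [U ::= zero zero runs]
south runs zero runs zero zero zero runs Y Y Y Y => south runs zero runs zero zero zero runs runs Y Y Y   [Y ::= runs]
south runs zero runs zero zero zero runs runs Y Y Y => south runs zero runs zero zero zero runs runs runs Y Y   [Y ::= runs]
south runs zero runs zero zero zero runs runs runs Y Y => south runs zero runs zero zero zero runs runs runs runs Y   [Y ::= runs]
south runs zero runs zero zero zero runs runs runs runs Y => south runs zero runs zero zero zero runs runs runs runs runs   [Y ::= runs]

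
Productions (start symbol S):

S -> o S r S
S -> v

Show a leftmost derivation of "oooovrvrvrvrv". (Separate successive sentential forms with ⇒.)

S ⇒ oSrS ⇒ ooSrSrS ⇒ oooSrSrSrS ⇒ ooooSrSrSrSrS ⇒ oooovrSrSrSrS ⇒ oooovrvrSrSrS ⇒ oooovrvrvrSrS ⇒ oooovrvrvrvrS ⇒ oooovrvrvrvrv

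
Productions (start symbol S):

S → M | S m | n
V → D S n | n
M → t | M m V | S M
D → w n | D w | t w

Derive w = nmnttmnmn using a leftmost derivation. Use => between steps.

S=>M=>MmV=>MmVmV=>SMmVmV=>SmMmVmV=>nmMmVmV=>nmSMmVmV=>nmMMmVmV=>nmSMMmVmV=>nmnMMmVmV=>nmntMmVmV=>nmnttmVmV=>nmnttmnmV=>nmnttmnmn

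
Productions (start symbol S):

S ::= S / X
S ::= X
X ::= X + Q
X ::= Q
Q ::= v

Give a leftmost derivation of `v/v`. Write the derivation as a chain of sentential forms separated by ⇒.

S ⇒ S/X   [S ::= S / X]
S/X ⇒ X/X   [S ::= X]
X/X ⇒ Q/X   [X ::= Q]
Q/X ⇒ v/X   [Q ::= v]
v/X ⇒ v/Q   [X ::= Q]
v/Q ⇒ v/v   [Q ::= v]

S ⇒ S/X ⇒ X/X ⇒ Q/X ⇒ v/X ⇒ v/Q ⇒ v/v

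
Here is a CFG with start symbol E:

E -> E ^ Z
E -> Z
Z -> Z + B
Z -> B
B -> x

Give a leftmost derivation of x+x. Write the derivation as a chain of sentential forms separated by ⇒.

E⇒Z⇒Z+B⇒B+B⇒x+B⇒x+x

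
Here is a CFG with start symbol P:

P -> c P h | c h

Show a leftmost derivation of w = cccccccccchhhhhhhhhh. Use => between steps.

P => cPh   [P -> c P h]
cPh => ccPhh   [P -> c P h]
ccPhh => cccPhhh   [P -> c P h]
cccPhhh => ccccPhhhh   [P -> c P h]
ccccPhhhh => cccccPhhhhh   [P -> c P h]
cccccPhhhhh => ccccccPhhhhhh   [P -> c P h]
ccccccPhhhhhh => cccccccPhhhhhhh   [P -> c P h]
cccccccPhhhhhhh => ccccccccPhhhhhhhh   [P -> c P h]
ccccccccPhhhhhhhh => cccccccccPhhhhhhhhh   [P -> c P h]
cccccccccPhhhhhhhhh => cccccccccchhhhhhhhhh   [P -> c h]

P => cPh => ccPhh => cccPhhh => ccccPhhhh => cccccPhhhhh => ccccccPhhhhhh => cccccccPhhhhhhh => ccccccccPhhhhhhhh => cccccccccPhhhhhhhhh => cccccccccchhhhhhhhhh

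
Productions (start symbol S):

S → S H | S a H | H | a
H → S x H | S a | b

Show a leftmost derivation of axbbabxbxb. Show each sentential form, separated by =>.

S => H => SxH => axH => axSxH => axSHxH => axHHxH => axbHxH => axbSxHxH => axbSaHxHxH => axbHaHxHxH => axbbaHxHxH => axbbabxHxH => axbbabxbxH => axbbabxbxb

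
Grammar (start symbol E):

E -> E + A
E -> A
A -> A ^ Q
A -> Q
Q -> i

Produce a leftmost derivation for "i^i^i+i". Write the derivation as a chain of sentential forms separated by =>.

E => E+A   [E -> E + A]
E+A => A+A   [E -> A]
A+A => A^Q+A   [A -> A ^ Q]
A^Q+A => A^Q^Q+A   [A -> A ^ Q]
A^Q^Q+A => Q^Q^Q+A   [A -> Q]
Q^Q^Q+A => i^Q^Q+A   [Q -> i]
i^Q^Q+A => i^i^Q+A   [Q -> i]
i^i^Q+A => i^i^i+A   [Q -> i]
i^i^i+A => i^i^i+Q   [A -> Q]
i^i^i+Q => i^i^i+i   [Q -> i]

E => E+A => A+A => A^Q+A => A^Q^Q+A => Q^Q^Q+A => i^Q^Q+A => i^i^Q+A => i^i^i+A => i^i^i+Q => i^i^i+i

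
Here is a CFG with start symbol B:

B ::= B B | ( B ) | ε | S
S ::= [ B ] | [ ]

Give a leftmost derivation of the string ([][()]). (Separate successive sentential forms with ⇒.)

B⇒BB⇒(B)B⇒(BB)B⇒(BBB)B⇒(SBB)B⇒([]BB)B⇒([]SB)B⇒([][B]B)B⇒([][(B)]B)B⇒([][()]B)B⇒([][()])B⇒([][()])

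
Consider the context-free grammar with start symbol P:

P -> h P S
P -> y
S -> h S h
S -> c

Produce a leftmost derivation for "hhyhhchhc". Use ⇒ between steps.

P ⇒ hPS   [P -> h P S]
hPS ⇒ hhPSS   [P -> h P S]
hhPSS ⇒ hhySS   [P -> y]
hhySS ⇒ hhyhShS   [S -> h S h]
hhyhShS ⇒ hhyhhShhS   [S -> h S h]
hhyhhShhS ⇒ hhyhhchhS   [S -> c]
hhyhhchhS ⇒ hhyhhchhc   [S -> c]

P ⇒ hPS ⇒ hhPSS ⇒ hhySS ⇒ hhyhShS ⇒ hhyhhShhS ⇒ hhyhhchhS ⇒ hhyhhchhc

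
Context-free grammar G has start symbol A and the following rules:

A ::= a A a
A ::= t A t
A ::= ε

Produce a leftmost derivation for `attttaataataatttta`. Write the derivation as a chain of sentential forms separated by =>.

A=>aAa=>atAta=>attAtta=>atttAttta=>attttAtttta=>attttaAatttta=>attttaaAaatttta=>attttaatAtaatttta=>attttaataAataatttta=>attttaataataatttta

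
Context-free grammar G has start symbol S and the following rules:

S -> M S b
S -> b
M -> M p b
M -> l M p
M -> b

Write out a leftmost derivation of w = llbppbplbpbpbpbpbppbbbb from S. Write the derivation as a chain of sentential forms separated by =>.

S => MSb   [S -> M S b]
MSb => lMpSb   [M -> l M p]
lMpSb => lMpbpSb   [M -> M p b]
lMpbpSb => llMppbpSb   [M -> l M p]
llMppbpSb => llbppbpSb   [M -> b]
llbppbpSb => llbppbpMSbb   [S -> M S b]
llbppbpMSbb => llbppbpMpbSbb   [M -> M p b]
llbppbpMpbSbb => llbppbplMppbSbb   [M -> l M p]
llbppbplMppbSbb => llbppbplMpbppbSbb   [M -> M p b]
llbppbplMpbppbSbb => llbppbplMpbpbppbSbb   [M -> M p b]
llbppbplMpbpbppbSbb => llbppbplMpbpbpbppbSbb   [M -> M p b]
llbppbplMpbpbpbppbSbb => llbppbplMpbpbpbpbppbSbb   [M -> M p b]
llbppbplMpbpbpbpbppbSbb => llbppbplbpbpbpbpbppbSbb   [M -> b]
llbppbplbpbpbpbpbppbSbb => llbppbplbpbpbpbpbppbbbb   [S -> b]

S => MSb => lMpSb => lMpbpSb => llMppbpSb => llbppbpSb => llbppbpMSbb => llbppbpMpbSbb => llbppbplMppbSbb => llbppbplMpbppbSbb => llbppbplMpbpbppbSbb => llbppbplMpbpbpbppbSbb => llbppbplMpbpbpbpbppbSbb => llbppbplbpbpbpbpbppbSbb => llbppbplbpbpbpbpbppbbbb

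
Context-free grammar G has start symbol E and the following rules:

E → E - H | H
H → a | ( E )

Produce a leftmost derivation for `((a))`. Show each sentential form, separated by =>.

E => H => (E) => (H) => ((E)) => ((H)) => ((a))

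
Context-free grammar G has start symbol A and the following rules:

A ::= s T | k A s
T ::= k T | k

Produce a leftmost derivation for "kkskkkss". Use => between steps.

A => kAs => kkAss => kksTss => kkskTss => kkskkTss => kkskkkss

A => kAs   [A ::= k A s]
kAs => kkAss   [A ::= k A s]
kkAss => kksTss   [A ::= s T]
kksTss => kkskTss   [T ::= k T]
kkskTss => kkskkTss   [T ::= k T]
kkskkTss => kkskkkss   [T ::= k]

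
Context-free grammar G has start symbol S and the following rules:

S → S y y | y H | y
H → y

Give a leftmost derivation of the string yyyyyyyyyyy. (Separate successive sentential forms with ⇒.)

S⇒Syy⇒Syyyy⇒Syyyyyy⇒Syyyyyyyy⇒Syyyyyyyyyy⇒yyyyyyyyyyy

S ⇒ Syy   [S → S y y]
Syy ⇒ Syyyy   [S → S y y]
Syyyy ⇒ Syyyyyy   [S → S y y]
Syyyyyy ⇒ Syyyyyyyy   [S → S y y]
Syyyyyyyy ⇒ Syyyyyyyyyy   [S → S y y]
Syyyyyyyyyy ⇒ yyyyyyyyyyy   [S → y]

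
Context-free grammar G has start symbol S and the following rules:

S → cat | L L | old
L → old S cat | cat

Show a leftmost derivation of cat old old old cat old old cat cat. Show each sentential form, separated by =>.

S => L L => cat L => cat old S cat => cat old L L cat => cat old old S cat L cat => cat old old old cat L cat => cat old old old cat old S cat cat => cat old old old cat old old cat cat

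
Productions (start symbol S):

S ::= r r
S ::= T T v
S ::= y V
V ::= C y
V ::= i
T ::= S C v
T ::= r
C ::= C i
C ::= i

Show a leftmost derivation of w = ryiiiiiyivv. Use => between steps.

S => TTv => rTv => rSCvv => ryVCvv => ryCyCvv => ryCiyCvv => ryCiiyCvv => ryCiiiyCvv => ryCiiiiyCvv => ryiiiiiyCvv => ryiiiiiyivv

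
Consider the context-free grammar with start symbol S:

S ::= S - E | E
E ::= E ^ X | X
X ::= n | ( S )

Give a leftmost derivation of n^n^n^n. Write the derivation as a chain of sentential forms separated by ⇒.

S ⇒ E ⇒ E^X ⇒ E^X^X ⇒ E^X^X^X ⇒ X^X^X^X ⇒ n^X^X^X ⇒ n^n^X^X ⇒ n^n^n^X ⇒ n^n^n^n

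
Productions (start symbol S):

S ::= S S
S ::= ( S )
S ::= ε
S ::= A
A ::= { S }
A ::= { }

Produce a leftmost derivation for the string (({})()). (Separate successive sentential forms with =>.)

S=>(S)=>(SS)=>(SSS)=>(SSSS)=>((S)SSS)=>((A)SSS)=>(({})SSS)=>(({})(S)SS)=>(({})()SS)=>(({})()S)=>(({})())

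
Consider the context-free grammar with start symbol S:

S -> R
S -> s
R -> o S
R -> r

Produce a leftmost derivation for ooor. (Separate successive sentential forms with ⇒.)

S ⇒ R ⇒ oS ⇒ oR ⇒ ooS ⇒ ooR ⇒ oooS ⇒ oooR ⇒ ooor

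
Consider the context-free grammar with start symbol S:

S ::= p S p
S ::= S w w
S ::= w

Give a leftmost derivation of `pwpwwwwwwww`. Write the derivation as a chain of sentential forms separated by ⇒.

S ⇒ Sww ⇒ Swwww ⇒ Swwwwww ⇒ Swwwwwwww ⇒ pSpwwwwwwww ⇒ pwpwwwwwwww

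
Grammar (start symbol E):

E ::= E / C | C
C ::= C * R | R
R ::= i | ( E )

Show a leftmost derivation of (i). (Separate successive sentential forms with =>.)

E => C   [E ::= C]
C => R   [C ::= R]
R => (E)   [R ::= ( E )]
(E) => (C)   [E ::= C]
(C) => (R)   [C ::= R]
(R) => (i)   [R ::= i]

E => C => R => (E) => (C) => (R) => (i)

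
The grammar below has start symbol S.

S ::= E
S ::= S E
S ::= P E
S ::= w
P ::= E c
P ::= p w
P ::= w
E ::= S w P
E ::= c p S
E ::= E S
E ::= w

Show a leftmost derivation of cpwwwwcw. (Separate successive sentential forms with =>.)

S => PE => EcE => EScE => cpSScE => cpPEScE => cpwEScE => cpwwScE => cpwwSEcE => cpwwEEcE => cpwwwEcE => cpwwwwcE => cpwwwwcw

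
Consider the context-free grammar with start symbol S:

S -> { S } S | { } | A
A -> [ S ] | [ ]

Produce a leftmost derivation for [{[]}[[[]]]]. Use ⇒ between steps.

S ⇒ A   [S -> A]
A ⇒ [S]   [A -> [ S ]]
[S] ⇒ [{S}S]   [S -> { S } S]
[{S}S] ⇒ [{A}S]   [S -> A]
[{A}S] ⇒ [{[]}S]   [A -> [ ]]
[{[]}S] ⇒ [{[]}A]   [S -> A]
[{[]}A] ⇒ [{[]}[S]]   [A -> [ S ]]
[{[]}[S]] ⇒ [{[]}[A]]   [S -> A]
[{[]}[A]] ⇒ [{[]}[[S]]]   [A -> [ S ]]
[{[]}[[S]]] ⇒ [{[]}[[A]]]   [S -> A]
[{[]}[[A]]] ⇒ [{[]}[[[]]]]   [A -> [ ]]

S⇒A⇒[S]⇒[{S}S]⇒[{A}S]⇒[{[]}S]⇒[{[]}A]⇒[{[]}[S]]⇒[{[]}[A]]⇒[{[]}[[S]]]⇒[{[]}[[A]]]⇒[{[]}[[[]]]]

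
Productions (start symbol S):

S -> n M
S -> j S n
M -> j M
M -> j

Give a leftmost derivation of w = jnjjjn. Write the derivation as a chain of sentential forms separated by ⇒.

S ⇒ jSn ⇒ jnMn ⇒ jnjMn ⇒ jnjjMn ⇒ jnjjjn

S ⇒ jSn   [S -> j S n]
jSn ⇒ jnMn   [S -> n M]
jnMn ⇒ jnjMn   [M -> j M]
jnjMn ⇒ jnjjMn   [M -> j M]
jnjjMn ⇒ jnjjjn   [M -> j]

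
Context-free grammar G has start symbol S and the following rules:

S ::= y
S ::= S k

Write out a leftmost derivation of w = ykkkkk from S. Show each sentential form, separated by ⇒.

S ⇒ Sk   [S ::= S k]
Sk ⇒ Skk   [S ::= S k]
Skk ⇒ Skkk   [S ::= S k]
Skkk ⇒ Skkkk   [S ::= S k]
Skkkk ⇒ Skkkkk   [S ::= S k]
Skkkkk ⇒ ykkkkk   [S ::= y]

S ⇒ Sk ⇒ Skk ⇒ Skkk ⇒ Skkkk ⇒ Skkkkk ⇒ ykkkkk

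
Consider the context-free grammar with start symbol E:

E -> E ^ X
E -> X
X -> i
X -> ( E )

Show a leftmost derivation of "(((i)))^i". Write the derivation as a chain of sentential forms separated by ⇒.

E⇒E^X⇒X^X⇒(E)^X⇒(X)^X⇒((E))^X⇒((X))^X⇒(((E)))^X⇒(((X)))^X⇒(((i)))^X⇒(((i)))^i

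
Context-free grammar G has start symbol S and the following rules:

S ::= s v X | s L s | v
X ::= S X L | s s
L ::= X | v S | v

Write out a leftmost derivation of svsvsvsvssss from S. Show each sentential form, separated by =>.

S => sLs => svSs => svsLss => svsvSss => svsvsLsss => svsvsvSsss => svsvsvsLssss => svsvsvsvssss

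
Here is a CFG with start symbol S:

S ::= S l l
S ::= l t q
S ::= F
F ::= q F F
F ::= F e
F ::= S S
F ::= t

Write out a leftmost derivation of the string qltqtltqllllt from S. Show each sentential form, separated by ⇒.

S⇒F⇒qFF⇒qSSF⇒qFSF⇒qSSSF⇒qltqSSF⇒qltqFSF⇒qltqtSF⇒qltqtSllF⇒qltqtSllllF⇒qltqtltqllllF⇒qltqtltqllllt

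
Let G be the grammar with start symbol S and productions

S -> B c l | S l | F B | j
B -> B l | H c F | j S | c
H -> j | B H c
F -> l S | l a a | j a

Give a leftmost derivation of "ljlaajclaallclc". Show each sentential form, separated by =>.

S => FB => lSB => lBclB => ljSclB => ljSlclB => ljSllclB => ljFBllclB => ljlaaBllclB => ljlaaHcFllclB => ljlaajcFllclB => ljlaajclaallclB => ljlaajclaallclc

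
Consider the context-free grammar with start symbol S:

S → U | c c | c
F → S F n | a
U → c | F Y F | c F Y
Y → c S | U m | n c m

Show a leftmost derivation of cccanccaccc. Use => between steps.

S => U => cFY => cSFnY => cccFnY => cccanY => cccancS => cccancU => cccanccFY => cccanccaY => cccanccacS => cccanccaccc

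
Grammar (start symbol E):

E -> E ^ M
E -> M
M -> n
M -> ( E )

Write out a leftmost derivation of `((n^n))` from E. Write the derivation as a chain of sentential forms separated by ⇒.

E ⇒ M   [E -> M]
M ⇒ (E)   [M -> ( E )]
(E) ⇒ (M)   [E -> M]
(M) ⇒ ((E))   [M -> ( E )]
((E)) ⇒ ((E^M))   [E -> E ^ M]
((E^M)) ⇒ ((M^M))   [E -> M]
((M^M)) ⇒ ((n^M))   [M -> n]
((n^M)) ⇒ ((n^n))   [M -> n]

E ⇒ M ⇒ (E) ⇒ (M) ⇒ ((E)) ⇒ ((E^M)) ⇒ ((M^M)) ⇒ ((n^M)) ⇒ ((n^n))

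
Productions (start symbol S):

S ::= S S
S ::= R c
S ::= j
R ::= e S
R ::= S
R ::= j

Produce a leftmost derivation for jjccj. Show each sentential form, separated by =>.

S=>SS=>RcS=>ScS=>RccS=>SccS=>SSccS=>jSccS=>jjccS=>jjccj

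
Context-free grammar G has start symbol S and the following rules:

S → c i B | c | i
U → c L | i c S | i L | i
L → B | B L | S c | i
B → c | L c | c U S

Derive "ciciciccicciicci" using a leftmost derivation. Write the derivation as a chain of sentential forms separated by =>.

S => ciB   [S → c i B]
ciB => cicUS   [B → c U S]
cicUS => ciciLS   [U → i L]
ciciLS => ciciBLS   [L → B L]
ciciBLS => cicicUSLS   [B → c U S]
cicicUSLS => cicicicSSLS   [U → i c S]
cicicicSSLS => cicicicciBSLS   [S → c i B]
cicicicciBSLS => ciciciccicSLS   [B → c]
ciciciccicSLS => ciciciccicciBLS   [S → c i B]
ciciciccicciBLS => ciciciccicciLcLS   [B → L c]
ciciciccicciLcLS => ciciciccicciicLS   [L → i]
ciciciccicciicLS => ciciciccicciicBS   [L → B]
ciciciccicciicBS => ciciciccicciiccS   [B → c]
ciciciccicciiccS => ciciciccicciicci   [S → i]

S => ciB => cicUS => ciciLS => ciciBLS => cicicUSLS => cicicicSSLS => cicicicciBSLS => ciciciccicSLS => ciciciccicciBLS => ciciciccicciLcLS => ciciciccicciicLS => ciciciccicciicBS => ciciciccicciiccS => ciciciccicciicci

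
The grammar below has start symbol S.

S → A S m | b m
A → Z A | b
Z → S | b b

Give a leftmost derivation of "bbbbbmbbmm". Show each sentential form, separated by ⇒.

S ⇒ ASm ⇒ ZASm ⇒ bbASm ⇒ bbZASm ⇒ bbbbASm ⇒ bbbbZASm ⇒ bbbbSASm ⇒ bbbbbmASm ⇒ bbbbbmbSm ⇒ bbbbbmbbmm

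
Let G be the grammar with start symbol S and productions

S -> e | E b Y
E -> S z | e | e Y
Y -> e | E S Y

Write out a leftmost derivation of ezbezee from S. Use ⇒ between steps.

S⇒EbY⇒SzbY⇒ezbY⇒ezbESY⇒ezbSzSY⇒ezbezSY⇒ezbezeY⇒ezbezee

S ⇒ EbY   [S -> E b Y]
EbY ⇒ SzbY   [E -> S z]
SzbY ⇒ ezbY   [S -> e]
ezbY ⇒ ezbESY   [Y -> E S Y]
ezbESY ⇒ ezbSzSY   [E -> S z]
ezbSzSY ⇒ ezbezSY   [S -> e]
ezbezSY ⇒ ezbezeY   [S -> e]
ezbezeY ⇒ ezbezee   [Y -> e]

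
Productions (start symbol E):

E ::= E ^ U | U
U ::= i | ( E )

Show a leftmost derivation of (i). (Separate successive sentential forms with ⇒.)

E ⇒ U   [E ::= U]
U ⇒ (E)   [U ::= ( E )]
(E) ⇒ (U)   [E ::= U]
(U) ⇒ (i)   [U ::= i]

E ⇒ U ⇒ (E) ⇒ (U) ⇒ (i)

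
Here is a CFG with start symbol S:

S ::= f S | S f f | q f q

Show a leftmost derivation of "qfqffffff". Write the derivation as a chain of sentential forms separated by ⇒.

S ⇒ Sff ⇒ Sffff ⇒ Sffffff ⇒ qfqffffff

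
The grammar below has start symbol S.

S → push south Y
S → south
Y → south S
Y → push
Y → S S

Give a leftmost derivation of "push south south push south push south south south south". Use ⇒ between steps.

S ⇒ push south Y ⇒ push south south S ⇒ push south south push south Y ⇒ push south south push south S S ⇒ push south south push south push south Y S ⇒ push south south push south push south S S S ⇒ push south south push south push south south S S ⇒ push south south push south push south south south S ⇒ push south south push south push south south south south

S ⇒ push south Y   [S → push south Y]
push south Y ⇒ push south south S   [Y → south S]
push south south S ⇒ push south south push south Y   [S → push south Y]
push south south push south Y ⇒ push south south push south S S   [Y → S S]
push south south push south S S ⇒ push south south push south push south Y S   [S → push south Y]
push south south push south push south Y S ⇒ push south south push south push south S S S   [Y → S S]
push south south push south push south S S S ⇒ push south south push south push south south S S   [S → south]
push south south push south push south south S S ⇒ push south south push south push south south south S   [S → south]
push south south push south push south south south S ⇒ push south south push south push south south south south   [S → south]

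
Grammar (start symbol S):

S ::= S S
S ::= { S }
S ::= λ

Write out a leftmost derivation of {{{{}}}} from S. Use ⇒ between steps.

S⇒{S}⇒{{S}}⇒{{SS}}⇒{{SSS}}⇒{{{S}SS}}⇒{{{{S}}SS}}⇒{{{{}}SS}}⇒{{{{}}S}}⇒{{{{}}}}

S ⇒ {S}   [S ::= { S }]
{S} ⇒ {{S}}   [S ::= { S }]
{{S}} ⇒ {{SS}}   [S ::= S S]
{{SS}} ⇒ {{SSS}}   [S ::= S S]
{{SSS}} ⇒ {{{S}SS}}   [S ::= { S }]
{{{S}SS}} ⇒ {{{{S}}SS}}   [S ::= { S }]
{{{{S}}SS}} ⇒ {{{{}}SS}}   [S ::= λ]
{{{{}}SS}} ⇒ {{{{}}S}}   [S ::= λ]
{{{{}}S}} ⇒ {{{{}}}}   [S ::= λ]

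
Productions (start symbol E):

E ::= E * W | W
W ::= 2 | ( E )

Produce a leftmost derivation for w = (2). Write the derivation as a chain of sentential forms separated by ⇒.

E ⇒ W ⇒ (E) ⇒ (W) ⇒ (2)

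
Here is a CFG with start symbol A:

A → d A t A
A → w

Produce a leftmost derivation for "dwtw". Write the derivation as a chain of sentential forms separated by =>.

A => dAtA   [A → d A t A]
dAtA => dwtA   [A → w]
dwtA => dwtw   [A → w]

A => dAtA => dwtA => dwtw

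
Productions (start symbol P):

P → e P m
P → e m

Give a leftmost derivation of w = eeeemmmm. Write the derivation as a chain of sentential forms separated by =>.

P => ePm => eePmm => eeePmmm => eeeemmmm

P => ePm   [P → e P m]
ePm => eePmm   [P → e P m]
eePmm => eeePmmm   [P → e P m]
eeePmmm => eeeemmmm   [P → e m]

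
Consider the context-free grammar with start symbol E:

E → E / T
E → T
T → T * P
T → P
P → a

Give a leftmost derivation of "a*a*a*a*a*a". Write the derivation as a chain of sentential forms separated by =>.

E => T   [E → T]
T => T*P   [T → T * P]
T*P => T*P*P   [T → T * P]
T*P*P => T*P*P*P   [T → T * P]
T*P*P*P => T*P*P*P*P   [T → T * P]
T*P*P*P*P => T*P*P*P*P*P   [T → T * P]
T*P*P*P*P*P => P*P*P*P*P*P   [T → P]
P*P*P*P*P*P => a*P*P*P*P*P   [P → a]
a*P*P*P*P*P => a*a*P*P*P*P   [P → a]
a*a*P*P*P*P => a*a*a*P*P*P   [P → a]
a*a*a*P*P*P => a*a*a*a*P*P   [P → a]
a*a*a*a*P*P => a*a*a*a*a*P   [P → a]
a*a*a*a*a*P => a*a*a*a*a*a   [P → a]

E => T => T*P => T*P*P => T*P*P*P => T*P*P*P*P => T*P*P*P*P*P => P*P*P*P*P*P => a*P*P*P*P*P => a*a*P*P*P*P => a*a*a*P*P*P => a*a*a*a*P*P => a*a*a*a*a*P => a*a*a*a*a*a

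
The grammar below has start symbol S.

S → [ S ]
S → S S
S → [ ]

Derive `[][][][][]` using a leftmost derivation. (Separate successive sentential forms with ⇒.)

S ⇒ SS ⇒ SSS ⇒ SSSS ⇒ SSSSS ⇒ []SSSS ⇒ [][]SSS ⇒ [][][]SS ⇒ [][][][]S ⇒ [][][][][]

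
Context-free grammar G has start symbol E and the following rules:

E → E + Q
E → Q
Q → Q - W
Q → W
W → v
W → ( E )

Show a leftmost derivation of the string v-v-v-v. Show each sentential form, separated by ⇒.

E ⇒ Q   [E → Q]
Q ⇒ Q-W   [Q → Q - W]
Q-W ⇒ Q-W-W   [Q → Q - W]
Q-W-W ⇒ Q-W-W-W   [Q → Q - W]
Q-W-W-W ⇒ W-W-W-W   [Q → W]
W-W-W-W ⇒ v-W-W-W   [W → v]
v-W-W-W ⇒ v-v-W-W   [W → v]
v-v-W-W ⇒ v-v-v-W   [W → v]
v-v-v-W ⇒ v-v-v-v   [W → v]

E ⇒ Q ⇒ Q-W ⇒ Q-W-W ⇒ Q-W-W-W ⇒ W-W-W-W ⇒ v-W-W-W ⇒ v-v-W-W ⇒ v-v-v-W ⇒ v-v-v-v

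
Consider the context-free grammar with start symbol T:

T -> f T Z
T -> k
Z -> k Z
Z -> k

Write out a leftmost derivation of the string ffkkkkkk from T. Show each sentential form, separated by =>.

T => fTZ => ffTZZ => ffkZZ => ffkkZZ => ffkkkZZ => ffkkkkZZ => ffkkkkkZ => ffkkkkkk

T => fTZ   [T -> f T Z]
fTZ => ffTZZ   [T -> f T Z]
ffTZZ => ffkZZ   [T -> k]
ffkZZ => ffkkZZ   [Z -> k Z]
ffkkZZ => ffkkkZZ   [Z -> k Z]
ffkkkZZ => ffkkkkZZ   [Z -> k Z]
ffkkkkZZ => ffkkkkkZ   [Z -> k]
ffkkkkkZ => ffkkkkkk   [Z -> k]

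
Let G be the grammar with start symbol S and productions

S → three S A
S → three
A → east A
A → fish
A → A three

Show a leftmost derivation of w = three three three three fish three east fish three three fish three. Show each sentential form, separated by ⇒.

S ⇒ three S A   [S → three S A]
three S A ⇒ three three S A A   [S → three S A]
three three S A A ⇒ three three three S A A A   [S → three S A]
three three three S A A A ⇒ three three three three A A A   [S → three]
three three three three A A A ⇒ three three three three A three A A   [A → A three]
three three three three A three A A ⇒ three three three three fish three A A   [A → fish]
three three three three fish three A A ⇒ three three three three fish three east A A   [A → east A]
three three three three fish three east A A ⇒ three three three three fish three east A three A   [A → A three]
three three three three fish three east A three A ⇒ three three three three fish three east A three three A   [A → A three]
three three three three fish three east A three three A ⇒ three three three three fish three east fish three three A   [A → fish]
three three three three fish three east fish three three A ⇒ three three three three fish three east fish three three A three   [A → A three]
three three three three fish three east fish three three A three ⇒ three three three three fish three east fish three three fish three   [A → fish]

S ⇒ three S A ⇒ three three S A A ⇒ three three three S A A A ⇒ three three three three A A A ⇒ three three three three A three A A ⇒ three three three three fish three A A ⇒ three three three three fish three east A A ⇒ three three three three fish three east A three A ⇒ three three three three fish three east A three three A ⇒ three three three three fish three east fish three three A ⇒ three three three three fish three east fish three three A three ⇒ three three three three fish three east fish three three fish three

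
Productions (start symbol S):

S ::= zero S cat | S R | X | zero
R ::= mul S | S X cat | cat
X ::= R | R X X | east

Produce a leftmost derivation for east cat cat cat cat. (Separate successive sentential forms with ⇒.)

S ⇒ S R ⇒ S R R ⇒ S R R R ⇒ S R R R R ⇒ X R R R R ⇒ east R R R R ⇒ east cat R R R ⇒ east cat cat R R ⇒ east cat cat cat R ⇒ east cat cat cat cat

S ⇒ S R   [S ::= S R]
S R ⇒ S R R   [S ::= S R]
S R R ⇒ S R R R   [S ::= S R]
S R R R ⇒ S R R R R   [S ::= S R]
S R R R R ⇒ X R R R R   [S ::= X]
X R R R R ⇒ east R R R R   [X ::= east]
east R R R R ⇒ east cat R R R   [R ::= cat]
east cat R R R ⇒ east cat cat R R   [R ::= cat]
east cat cat R R ⇒ east cat cat cat R   [R ::= cat]
east cat cat cat R ⇒ east cat cat cat cat   [R ::= cat]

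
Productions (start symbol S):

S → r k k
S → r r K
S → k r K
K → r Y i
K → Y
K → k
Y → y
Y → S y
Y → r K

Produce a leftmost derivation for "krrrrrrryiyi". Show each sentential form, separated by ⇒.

S ⇒ krK   [S → k r K]
krK ⇒ krrYi   [K → r Y i]
krrYi ⇒ krrSyi   [Y → S y]
krrSyi ⇒ krrrrKyi   [S → r r K]
krrrrKyi ⇒ krrrrYyi   [K → Y]
krrrrYyi ⇒ krrrrrKyi   [Y → r K]
krrrrrKyi ⇒ krrrrrrYiyi   [K → r Y i]
krrrrrrYiyi ⇒ krrrrrrrKiyi   [Y → r K]
krrrrrrrKiyi ⇒ krrrrrrrYiyi   [K → Y]
krrrrrrrYiyi ⇒ krrrrrrryiyi   [Y → y]

S⇒krK⇒krrYi⇒krrSyi⇒krrrrKyi⇒krrrrYyi⇒krrrrrKyi⇒krrrrrrYiyi⇒krrrrrrrKiyi⇒krrrrrrrYiyi⇒krrrrrrryiyi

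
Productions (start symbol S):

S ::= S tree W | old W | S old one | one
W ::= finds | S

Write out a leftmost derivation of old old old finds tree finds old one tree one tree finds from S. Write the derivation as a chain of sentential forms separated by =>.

S => old W   [S ::= old W]
old W => old S   [W ::= S]
old S => old old W   [S ::= old W]
old old W => old old S   [W ::= S]
old old S => old old S tree W   [S ::= S tree W]
old old S tree W => old old S tree W tree W   [S ::= S tree W]
old old S tree W tree W => old old S old one tree W tree W   [S ::= S old one]
old old S old one tree W tree W => old old S tree W old one tree W tree W   [S ::= S tree W]
old old S tree W old one tree W tree W => old old old W tree W old one tree W tree W   [S ::= old W]
old old old W tree W old one tree W tree W => old old old finds tree W old one tree W tree W   [W ::= finds]
old old old finds tree W old one tree W tree W => old old old finds tree finds old one tree W tree W   [W ::= finds]
old old old finds tree finds old one tree W tree W => old old old finds tree finds old one tree S tree W   [W ::= S]
old old old finds tree finds old one tree S tree W => old old old finds tree finds old one tree one tree W   [S ::= one]
old old old finds tree finds old one tree one tree W => old old old finds tree finds old one tree one tree finds   [W ::= finds]

S => old W => old S => old old W => old old S => old old S tree W => old old S tree W tree W => old old S old one tree W tree W => old old S tree W old one tree W tree W => old old old W tree W old one tree W tree W => old old old finds tree W old one tree W tree W => old old old finds tree finds old one tree W tree W => old old old finds tree finds old one tree S tree W => old old old finds tree finds old one tree one tree W => old old old finds tree finds old one tree one tree finds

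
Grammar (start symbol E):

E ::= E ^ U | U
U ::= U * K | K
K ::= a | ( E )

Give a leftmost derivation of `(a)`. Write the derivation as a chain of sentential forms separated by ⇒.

E ⇒ U ⇒ K ⇒ (E) ⇒ (U) ⇒ (K) ⇒ (a)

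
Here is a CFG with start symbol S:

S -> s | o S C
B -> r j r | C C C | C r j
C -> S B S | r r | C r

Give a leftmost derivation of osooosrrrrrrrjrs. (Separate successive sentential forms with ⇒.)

S ⇒ oSC ⇒ osC ⇒ osSBS ⇒ osoSCBS ⇒ osooSCCBS ⇒ osoooSCCCBS ⇒ osooosCCCBS ⇒ osooosrrCCBS ⇒ osooosrrrrCBS ⇒ osooosrrrrrrBS ⇒ osooosrrrrrrrjrS ⇒ osooosrrrrrrrjrs

S ⇒ oSC   [S -> o S C]
oSC ⇒ osC   [S -> s]
osC ⇒ osSBS   [C -> S B S]
osSBS ⇒ osoSCBS   [S -> o S C]
osoSCBS ⇒ osooSCCBS   [S -> o S C]
osooSCCBS ⇒ osoooSCCCBS   [S -> o S C]
osoooSCCCBS ⇒ osooosCCCBS   [S -> s]
osooosCCCBS ⇒ osooosrrCCBS   [C -> r r]
osooosrrCCBS ⇒ osooosrrrrCBS   [C -> r r]
osooosrrrrCBS ⇒ osooosrrrrrrBS   [C -> r r]
osooosrrrrrrBS ⇒ osooosrrrrrrrjrS   [B -> r j r]
osooosrrrrrrrjrS ⇒ osooosrrrrrrrjrs   [S -> s]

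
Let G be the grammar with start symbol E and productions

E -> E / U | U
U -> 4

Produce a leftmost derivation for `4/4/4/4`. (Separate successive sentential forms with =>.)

E=>E/U=>E/U/U=>E/U/U/U=>U/U/U/U=>4/U/U/U=>4/4/U/U=>4/4/4/U=>4/4/4/4

E => E/U   [E -> E / U]
E/U => E/U/U   [E -> E / U]
E/U/U => E/U/U/U   [E -> E / U]
E/U/U/U => U/U/U/U   [E -> U]
U/U/U/U => 4/U/U/U   [U -> 4]
4/U/U/U => 4/4/U/U   [U -> 4]
4/4/U/U => 4/4/4/U   [U -> 4]
4/4/4/U => 4/4/4/4   [U -> 4]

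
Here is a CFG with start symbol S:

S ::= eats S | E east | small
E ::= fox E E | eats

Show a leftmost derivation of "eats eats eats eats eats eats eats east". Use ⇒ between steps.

S ⇒ eats S ⇒ eats eats S ⇒ eats eats eats S ⇒ eats eats eats eats S ⇒ eats eats eats eats eats S ⇒ eats eats eats eats eats eats S ⇒ eats eats eats eats eats eats E east ⇒ eats eats eats eats eats eats eats east

S ⇒ eats S   [S ::= eats S]
eats S ⇒ eats eats S   [S ::= eats S]
eats eats S ⇒ eats eats eats S   [S ::= eats S]
eats eats eats S ⇒ eats eats eats eats S   [S ::= eats S]
eats eats eats eats S ⇒ eats eats eats eats eats S   [S ::= eats S]
eats eats eats eats eats S ⇒ eats eats eats eats eats eats S   [S ::= eats S]
eats eats eats eats eats eats S ⇒ eats eats eats eats eats eats E east   [S ::= E east]
eats eats eats eats eats eats E east ⇒ eats eats eats eats eats eats eats east   [E ::= eats]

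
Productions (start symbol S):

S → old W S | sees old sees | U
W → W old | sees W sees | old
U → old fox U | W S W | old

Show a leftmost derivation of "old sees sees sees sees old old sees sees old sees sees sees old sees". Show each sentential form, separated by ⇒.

S ⇒ old W S ⇒ old sees W sees S ⇒ old sees sees W sees sees S ⇒ old sees sees W old sees sees S ⇒ old sees sees sees W sees old sees sees S ⇒ old sees sees sees sees W sees sees old sees sees S ⇒ old sees sees sees sees W old sees sees old sees sees S ⇒ old sees sees sees sees old old sees sees old sees sees S ⇒ old sees sees sees sees old old sees sees old sees sees sees old sees

S ⇒ old W S   [S → old W S]
old W S ⇒ old sees W sees S   [W → sees W sees]
old sees W sees S ⇒ old sees sees W sees sees S   [W → sees W sees]
old sees sees W sees sees S ⇒ old sees sees W old sees sees S   [W → W old]
old sees sees W old sees sees S ⇒ old sees sees sees W sees old sees sees S   [W → sees W sees]
old sees sees sees W sees old sees sees S ⇒ old sees sees sees sees W sees sees old sees sees S   [W → sees W sees]
old sees sees sees sees W sees sees old sees sees S ⇒ old sees sees sees sees W old sees sees old sees sees S   [W → W old]
old sees sees sees sees W old sees sees old sees sees S ⇒ old sees sees sees sees old old sees sees old sees sees S   [W → old]
old sees sees sees sees old old sees sees old sees sees S ⇒ old sees sees sees sees old old sees sees old sees sees sees old sees   [S → sees old sees]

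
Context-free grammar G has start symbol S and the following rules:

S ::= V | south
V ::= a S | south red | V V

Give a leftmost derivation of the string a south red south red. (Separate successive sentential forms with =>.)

S => V => V V => a S V => a V V => a south red V => a south red south red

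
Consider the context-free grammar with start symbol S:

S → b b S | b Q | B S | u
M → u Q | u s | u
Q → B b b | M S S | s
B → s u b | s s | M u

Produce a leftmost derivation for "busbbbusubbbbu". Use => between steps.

S => bQ   [S → b Q]
bQ => bMSS   [Q → M S S]
bMSS => busSS   [M → u s]
busSS => busbbSS   [S → b b S]
busbbSS => busbbbQS   [S → b Q]
busbbbQS => busbbbBbbS   [Q → B b b]
busbbbBbbS => busbbbMubbS   [B → M u]
busbbbMubbS => busbbbusubbS   [M → u s]
busbbbusubbS => busbbbusubbbbS   [S → b b S]
busbbbusubbbbS => busbbbusubbbbu   [S → u]

S => bQ => bMSS => busSS => busbbSS => busbbbQS => busbbbBbbS => busbbbMubbS => busbbbusubbS => busbbbusubbbbS => busbbbusubbbbu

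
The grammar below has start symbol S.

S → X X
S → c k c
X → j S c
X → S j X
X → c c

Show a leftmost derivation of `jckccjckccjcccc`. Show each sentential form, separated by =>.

S => XX   [S → X X]
XX => SjXX   [X → S j X]
SjXX => XXjXX   [S → X X]
XXjXX => jScXjXX   [X → j S c]
jScXjXX => jckccXjXX   [S → c k c]
jckccXjXX => jckccjScjXX   [X → j S c]
jckccjScjXX => jckccjckccjXX   [S → c k c]
jckccjckccjXX => jckccjckccjccX   [X → c c]
jckccjckccjccX => jckccjckccjcccc   [X → c c]

S => XX => SjXX => XXjXX => jScXjXX => jckccXjXX => jckccjScjXX => jckccjckccjXX => jckccjckccjccX => jckccjckccjcccc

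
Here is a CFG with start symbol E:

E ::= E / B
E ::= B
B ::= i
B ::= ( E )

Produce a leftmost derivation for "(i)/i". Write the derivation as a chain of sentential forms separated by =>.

E => E/B => B/B => (E)/B => (B)/B => (i)/B => (i)/i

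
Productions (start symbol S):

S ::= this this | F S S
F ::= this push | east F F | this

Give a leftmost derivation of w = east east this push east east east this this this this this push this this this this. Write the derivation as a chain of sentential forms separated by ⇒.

S ⇒ F S S ⇒ east F F S S ⇒ east east F F F S S ⇒ east east this push F F S S ⇒ east east this push east F F F S S ⇒ east east this push east east F F F F S S ⇒ east east this push east east east F F F F F S S ⇒ east east this push east east east this F F F F S S ⇒ east east this push east east east this this F F F S S ⇒ east east this push east east east this this this F F S S ⇒ east east this push east east east this this this this F S S ⇒ east east this push east east east this this this this this push S S ⇒ east east this push east east east this this this this this push this this S ⇒ east east this push east east east this this this this this push this this this this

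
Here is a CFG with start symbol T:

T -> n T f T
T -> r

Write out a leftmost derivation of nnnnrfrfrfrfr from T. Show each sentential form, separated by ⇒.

T ⇒ nTfT   [T -> n T f T]
nTfT ⇒ nnTfTfT   [T -> n T f T]
nnTfTfT ⇒ nnnTfTfTfT   [T -> n T f T]
nnnTfTfTfT ⇒ nnnnTfTfTfTfT   [T -> n T f T]
nnnnTfTfTfTfT ⇒ nnnnrfTfTfTfT   [T -> r]
nnnnrfTfTfTfT ⇒ nnnnrfrfTfTfT   [T -> r]
nnnnrfrfTfTfT ⇒ nnnnrfrfrfTfT   [T -> r]
nnnnrfrfrfTfT ⇒ nnnnrfrfrfrfT   [T -> r]
nnnnrfrfrfrfT ⇒ nnnnrfrfrfrfr   [T -> r]

T ⇒ nTfT ⇒ nnTfTfT ⇒ nnnTfTfTfT ⇒ nnnnTfTfTfTfT ⇒ nnnnrfTfTfTfT ⇒ nnnnrfrfTfTfT ⇒ nnnnrfrfrfTfT ⇒ nnnnrfrfrfrfT ⇒ nnnnrfrfrfrfr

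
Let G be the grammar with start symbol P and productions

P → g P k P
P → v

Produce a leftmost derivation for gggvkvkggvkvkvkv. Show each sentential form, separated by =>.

P => gPkP   [P → g P k P]
gPkP => ggPkPkP   [P → g P k P]
ggPkPkP => gggPkPkPkP   [P → g P k P]
gggPkPkPkP => gggvkPkPkP   [P → v]
gggvkPkPkP => gggvkvkPkP   [P → v]
gggvkvkPkP => gggvkvkgPkPkP   [P → g P k P]
gggvkvkgPkPkP => gggvkvkggPkPkPkP   [P → g P k P]
gggvkvkggPkPkPkP => gggvkvkggvkPkPkP   [P → v]
gggvkvkggvkPkPkP => gggvkvkggvkvkPkP   [P → v]
gggvkvkggvkvkPkP => gggvkvkggvkvkvkP   [P → v]
gggvkvkggvkvkvkP => gggvkvkggvkvkvkv   [P → v]

P => gPkP => ggPkPkP => gggPkPkPkP => gggvkPkPkP => gggvkvkPkP => gggvkvkgPkPkP => gggvkvkggPkPkPkP => gggvkvkggvkPkPkP => gggvkvkggvkvkPkP => gggvkvkggvkvkvkP => gggvkvkggvkvkvkv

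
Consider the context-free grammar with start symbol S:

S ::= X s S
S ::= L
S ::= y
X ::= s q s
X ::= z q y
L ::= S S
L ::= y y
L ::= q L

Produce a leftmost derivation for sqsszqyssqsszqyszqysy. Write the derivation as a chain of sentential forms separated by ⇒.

S ⇒ XsS   [S ::= X s S]
XsS ⇒ sqssS   [X ::= s q s]
sqssS ⇒ sqssXsS   [S ::= X s S]
sqssXsS ⇒ sqsszqysS   [X ::= z q y]
sqsszqysS ⇒ sqsszqysXsS   [S ::= X s S]
sqsszqysXsS ⇒ sqsszqyssqssS   [X ::= s q s]
sqsszqyssqssS ⇒ sqsszqyssqssXsS   [S ::= X s S]
sqsszqyssqssXsS ⇒ sqsszqyssqsszqysS   [X ::= z q y]
sqsszqyssqsszqysS ⇒ sqsszqyssqsszqysXsS   [S ::= X s S]
sqsszqyssqsszqysXsS ⇒ sqsszqyssqsszqyszqysS   [X ::= z q y]
sqsszqyssqsszqyszqysS ⇒ sqsszqyssqsszqyszqysy   [S ::= y]

S ⇒ XsS ⇒ sqssS ⇒ sqssXsS ⇒ sqsszqysS ⇒ sqsszqysXsS ⇒ sqsszqyssqssS ⇒ sqsszqyssqssXsS ⇒ sqsszqyssqsszqysS ⇒ sqsszqyssqsszqysXsS ⇒ sqsszqyssqsszqyszqysS ⇒ sqsszqyssqsszqyszqysy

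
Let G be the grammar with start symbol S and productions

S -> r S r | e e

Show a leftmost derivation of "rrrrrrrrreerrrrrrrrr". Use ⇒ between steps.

S ⇒ rSr   [S -> r S r]
rSr ⇒ rrSrr   [S -> r S r]
rrSrr ⇒ rrrSrrr   [S -> r S r]
rrrSrrr ⇒ rrrrSrrrr   [S -> r S r]
rrrrSrrrr ⇒ rrrrrSrrrrr   [S -> r S r]
rrrrrSrrrrr ⇒ rrrrrrSrrrrrr   [S -> r S r]
rrrrrrSrrrrrr ⇒ rrrrrrrSrrrrrrr   [S -> r S r]
rrrrrrrSrrrrrrr ⇒ rrrrrrrrSrrrrrrrr   [S -> r S r]
rrrrrrrrSrrrrrrrr ⇒ rrrrrrrrrSrrrrrrrrr   [S -> r S r]
rrrrrrrrrSrrrrrrrrr ⇒ rrrrrrrrreerrrrrrrrr   [S -> e e]

S⇒rSr⇒rrSrr⇒rrrSrrr⇒rrrrSrrrr⇒rrrrrSrrrrr⇒rrrrrrSrrrrrr⇒rrrrrrrSrrrrrrr⇒rrrrrrrrSrrrrrrrr⇒rrrrrrrrrSrrrrrrrrr⇒rrrrrrrrreerrrrrrrrr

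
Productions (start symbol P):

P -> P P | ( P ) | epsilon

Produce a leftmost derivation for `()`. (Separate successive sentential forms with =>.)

P => PP => PPP => (P)PP => ()PP => ()P => ()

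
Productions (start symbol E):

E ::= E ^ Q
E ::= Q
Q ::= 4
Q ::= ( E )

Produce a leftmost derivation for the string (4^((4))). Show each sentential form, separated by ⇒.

E ⇒ Q ⇒ (E) ⇒ (E^Q) ⇒ (Q^Q) ⇒ (4^Q) ⇒ (4^(E)) ⇒ (4^(Q)) ⇒ (4^((E))) ⇒ (4^((Q))) ⇒ (4^((4)))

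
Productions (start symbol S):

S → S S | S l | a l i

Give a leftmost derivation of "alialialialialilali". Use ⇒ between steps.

S ⇒ SS   [S → S S]
SS ⇒ SlS   [S → S l]
SlS ⇒ SSlS   [S → S S]
SSlS ⇒ SSSlS   [S → S S]
SSSlS ⇒ SSSSlS   [S → S S]
SSSSlS ⇒ SSSSSlS   [S → S S]
SSSSSlS ⇒ aliSSSSlS   [S → a l i]
aliSSSSlS ⇒ alialiSSSlS   [S → a l i]
alialiSSSlS ⇒ alialialiSSlS   [S → a l i]
alialialiSSlS ⇒ alialialialiSlS   [S → a l i]
alialialialiSlS ⇒ alialialialialilS   [S → a l i]
alialialialialilS ⇒ alialialialialilali   [S → a l i]

S ⇒ SS ⇒ SlS ⇒ SSlS ⇒ SSSlS ⇒ SSSSlS ⇒ SSSSSlS ⇒ aliSSSSlS ⇒ alialiSSSlS ⇒ alialialiSSlS ⇒ alialialialiSlS ⇒ alialialialialilS ⇒ alialialialialilali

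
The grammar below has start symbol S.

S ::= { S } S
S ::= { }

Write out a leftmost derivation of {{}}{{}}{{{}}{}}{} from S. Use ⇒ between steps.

S ⇒ {S}S ⇒ {{}}S ⇒ {{}}{S}S ⇒ {{}}{{}}S ⇒ {{}}{{}}{S}S ⇒ {{}}{{}}{{S}S}S ⇒ {{}}{{}}{{{}}S}S ⇒ {{}}{{}}{{{}}{}}S ⇒ {{}}{{}}{{{}}{}}{}

S ⇒ {S}S   [S ::= { S } S]
{S}S ⇒ {{}}S   [S ::= { }]
{{}}S ⇒ {{}}{S}S   [S ::= { S } S]
{{}}{S}S ⇒ {{}}{{}}S   [S ::= { }]
{{}}{{}}S ⇒ {{}}{{}}{S}S   [S ::= { S } S]
{{}}{{}}{S}S ⇒ {{}}{{}}{{S}S}S   [S ::= { S } S]
{{}}{{}}{{S}S}S ⇒ {{}}{{}}{{{}}S}S   [S ::= { }]
{{}}{{}}{{{}}S}S ⇒ {{}}{{}}{{{}}{}}S   [S ::= { }]
{{}}{{}}{{{}}{}}S ⇒ {{}}{{}}{{{}}{}}{}   [S ::= { }]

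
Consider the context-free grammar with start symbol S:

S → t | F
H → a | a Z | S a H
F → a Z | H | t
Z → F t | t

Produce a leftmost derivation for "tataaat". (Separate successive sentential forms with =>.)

S => F => H => SaH => FaH => taH => taSaH => taFaH => tataH => tataaZ => tataaFt => tataaHt => tataaat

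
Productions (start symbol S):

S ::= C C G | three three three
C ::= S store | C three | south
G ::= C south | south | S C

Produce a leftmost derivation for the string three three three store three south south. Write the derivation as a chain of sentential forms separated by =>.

S => C C G => C three C G => S store three C G => three three three store three C G => three three three store three south G => three three three store three south south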